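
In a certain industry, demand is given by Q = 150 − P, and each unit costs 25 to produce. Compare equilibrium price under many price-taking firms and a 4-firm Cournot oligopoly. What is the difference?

Inverting demand: P = 150 − Q.
Perfect competition: P = MC = 25, so 150 − Q = 25 and Q = 125.
With 4 symmetric Cournot firms, each firm's FOC gives 150 − 5q = 25, so q = 25, Q = 4·25 = 100, and P = 50.
Change in equilibrium price: 50 − 25 = 25.

Equilibrium price rises by 25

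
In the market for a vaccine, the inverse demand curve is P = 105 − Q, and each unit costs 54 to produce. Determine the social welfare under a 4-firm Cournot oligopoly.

TS = 1248.48

Cournot with 4 identical firms: the symmetric best-response condition is 105 − 5q = 54. Each firm produces q = 10.2, total output Q = 40.8, price P = 64.2.
CS = ½·(105 − 64.2)·40.8 = 832.32; PS = (64.2 − 54)·40.8 = 416.16; TS = 1248.48.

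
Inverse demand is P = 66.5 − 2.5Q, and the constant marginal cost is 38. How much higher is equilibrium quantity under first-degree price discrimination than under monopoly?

Monopoly sets MR = MC: 66.5 − 5Q = 38 ⇒ Q = 5.7, P = 66.5 − 2.5·5.7 = 52.25.
With perfect price discrimination, output is the efficient level Q = 11.4 (where demand meets MC), but every buyer pays their willingness to pay: CS = 0 and PS = total surplus.
Change in equilibrium quantity: 11.4 − 5.7 = 5.7.

Q rises by 5.7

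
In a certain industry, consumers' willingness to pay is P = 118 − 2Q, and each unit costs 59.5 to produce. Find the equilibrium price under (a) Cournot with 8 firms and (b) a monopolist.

Cournot: P = 66; Monopoly: P = 88.75

In a 8-firm Cournot equilibrium, symmetry and the first-order condition give q = (118 − 59.5)/(18) = 3.25. So Q = 26 and P = 66.
A monopolist chooses Q where MR = MC. MR = 118 − 4Q; setting this equal to 59.5 gives Q = 14.625 and P = 88.75.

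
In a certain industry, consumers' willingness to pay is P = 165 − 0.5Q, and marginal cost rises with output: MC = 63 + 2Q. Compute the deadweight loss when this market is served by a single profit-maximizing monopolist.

Under competition P = MC: 165 − 0.5Q = 63 + 2Q ⇒ Q = 40.8, P = 144.6.
A monopolist chooses Q where MR = MC. MR = 165 − Q; setting this equal to 63 + 2Q gives Q = 34 and P = 148.
CS = ½·(165 − 144.6)·40.8 = 416.16; PS = (144.6·40.8 − 63·40.8 − ½·2·40.8²) = 1664.64; TS = 2080.8.
CS = ½·(165 − 148)·34 = 289; PS = (148·34 − 63·34 − ½·2·34²) = 1734; TS = 2023.
DWL = 2080.8 − 2023 = 57.8.

DWL = 57.8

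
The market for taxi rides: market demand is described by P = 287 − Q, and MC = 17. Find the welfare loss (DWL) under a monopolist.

Competitive firms price at marginal cost: P = 17, giving Q = 270.
A monopolist chooses Q where MR = MC. MR = 287 − 2Q; setting this equal to 17 gives Q = 135 and P = 152.
DWL is the triangle between Q = 135 and Q = 270: ½·(270 − 135)·(152 − 17) = 9112.5.

DWL = 9112.5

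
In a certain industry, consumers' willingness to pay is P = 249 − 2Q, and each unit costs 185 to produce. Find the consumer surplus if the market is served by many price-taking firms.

Perfect competition: P = MC = 185, so 249 − 2Q = 185 and Q = 32.
CS = ½·(249 − 185)·32 = 1024.

CS = 1024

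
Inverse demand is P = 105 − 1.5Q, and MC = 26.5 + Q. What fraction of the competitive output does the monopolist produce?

Q_m/Q_c = 0.625

Monopoly sets MR = MC: 105 − 3Q = 26.5 + Q ⇒ Q = 19.625, P = 105 − 1.5·19.625 = 1209/16.
Competitive equilibrium sets price equal to marginal cost: 105 − 1.5Q = 26.5 + Q, so Q = 31.4 and P = 57.9.
Ratio Q_m/Q_c = 19.625/31.4 = 0.625.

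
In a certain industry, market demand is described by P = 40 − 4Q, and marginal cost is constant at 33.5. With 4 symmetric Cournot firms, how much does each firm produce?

In a 4-firm Cournot equilibrium, symmetry and the first-order condition give q = (40 − 33.5)/(20) = 0.325. So Q = 1.3 and P = 34.8.

q_i = 0.325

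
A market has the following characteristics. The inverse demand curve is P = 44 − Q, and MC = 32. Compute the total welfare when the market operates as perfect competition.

TS = 72

Competitive firms price at marginal cost: P = 32, giving Q = 12.
CS = ½·(44 − 32)·12 = 72; PS = (32 − 32)·12 = 0; TS = 72.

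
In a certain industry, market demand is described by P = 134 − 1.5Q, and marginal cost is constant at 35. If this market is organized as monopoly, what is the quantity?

Q = 33

Monopoly sets MR = MC: 134 − 3Q = 35 ⇒ Q = 33, P = 134 − 1.5·33 = 84.5.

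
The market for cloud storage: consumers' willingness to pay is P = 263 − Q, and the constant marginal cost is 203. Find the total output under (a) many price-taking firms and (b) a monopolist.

Competition: Q = 60; Monopoly: Q = 30

Perfect competition: P = MC = 203, so 263 − Q = 203 and Q = 60.
Monopoly sets MR = MC: 263 − 2Q = 203 ⇒ Q = 30, P = 263 − 30 = 233.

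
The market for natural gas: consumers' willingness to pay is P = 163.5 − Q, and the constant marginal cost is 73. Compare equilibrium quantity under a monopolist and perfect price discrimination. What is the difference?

The monopolist equates marginal revenue to marginal cost: 163.5 − 2Q = 73, so Q = 45.25. From demand, P = 118.25.
Under first-degree price discrimination the firm charges each unit its demand price and produces up to where P = MC, i.e. Q = 90.5. Consumer surplus is zero; producer surplus equals total surplus.
Change in equilibrium quantity: 90.5 − 45.25 = 45.25.

Equilibrium quantity rises by 45.25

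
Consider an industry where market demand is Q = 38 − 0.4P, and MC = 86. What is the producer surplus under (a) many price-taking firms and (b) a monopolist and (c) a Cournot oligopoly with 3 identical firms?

Competition: PS = 0; Monopoly: PS = 8.1; Cournot: PS = 6.075

Inverting demand: P = 95 − 2.5Q.
Competitive firms price at marginal cost: P = 86, giving Q = 3.6.
PS = (86 − 86)·3.6 = 0.
Monopoly sets MR = MC: 95 − 5Q = 86 ⇒ Q = 1.8, P = 95 − 2.5·1.8 = 90.5.
PS = (90.5 − 86)·1.8 = 8.1.
In a 3-firm Cournot equilibrium, symmetry and the first-order condition give q = (95 − 86)/(10) = 0.9. So Q = 2.7 and P = 88.25.
PS = (88.25 − 86)·2.7 = 6.075.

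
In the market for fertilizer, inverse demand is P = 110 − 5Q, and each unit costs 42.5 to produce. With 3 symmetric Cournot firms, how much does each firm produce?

q_i = 3.375

Cournot with 3 identical firms: the symmetric best-response condition is 110 − 20q = 42.5. Each firm produces q = 3.375, total output Q = 10.125, price P = 59.375.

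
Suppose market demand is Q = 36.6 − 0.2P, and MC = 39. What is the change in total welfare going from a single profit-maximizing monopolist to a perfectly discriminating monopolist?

Inverting demand: P = 183 − 5Q.
The monopolist equates marginal revenue to marginal cost: 183 − 10Q = 39, so Q = 14.4. From demand, P = 111.
CS = ½·(183 − 111)·14.4 = 518.4; PS = (111 − 39)·14.4 = 1036.8; TS = 1555.2.
A perfectly discriminating monopolist sells every unit with P(Q) ≥ MC(Q), so output equals the competitive quantity Q = 28.8. Each buyer pays their reservation price, so CS = 0 and the firm captures all surplus.
TS = 2073.6 (equal to competitive TS).
Change in total welfare: 2073.6 − 1555.2 = 518.4.

TS rises by 518.4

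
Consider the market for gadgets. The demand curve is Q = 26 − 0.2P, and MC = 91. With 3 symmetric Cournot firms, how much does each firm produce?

Inverting demand: P = 130 − 5Q.
Cournot with 3 identical firms: the symmetric best-response condition is 130 − 20q = 91. Each firm produces q = 1.95, total output Q = 5.85, price P = 100.75.

q_i = 1.95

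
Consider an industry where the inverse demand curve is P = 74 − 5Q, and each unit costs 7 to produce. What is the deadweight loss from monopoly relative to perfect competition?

DWL = 112.225

Under competition P = MC = 7, so Q = (74 − 7)/5 = 13.4.
The monopolist equates marginal revenue to marginal cost: 74 − 10Q = 7, so Q = 6.7. From demand, P = 40.5.
DWL is the triangle between Q = 6.7 and Q = 13.4: ½·(13.4 − 6.7)·(40.5 − 7) = 112.225.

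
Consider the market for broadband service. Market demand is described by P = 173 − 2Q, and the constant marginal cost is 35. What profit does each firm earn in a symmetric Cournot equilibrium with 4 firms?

π_i = 380.88

In a 4-firm Cournot equilibrium, symmetry and the first-order condition give q = (173 − 35)/(10) = 13.8. So Q = 55.2 and P = 62.6.
Each firm's profit = (62.6 − 35)·13.8 = 380.88.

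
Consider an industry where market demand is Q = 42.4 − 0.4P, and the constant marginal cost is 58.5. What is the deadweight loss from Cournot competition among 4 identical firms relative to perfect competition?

Inverting demand: P = 106 − 2.5Q.
Competitive firms price at marginal cost: P = 58.5, giving Q = 19.
In a 4-firm Cournot equilibrium, symmetry and the first-order condition give q = (106 − 58.5)/(12.5) = 3.8. So Q = 15.2 and P = 68.
DWL is the triangle between Q = 15.2 and Q = 19: ½·(19 − 15.2)·(68 − 58.5) = 18.05.

DWL = 18.05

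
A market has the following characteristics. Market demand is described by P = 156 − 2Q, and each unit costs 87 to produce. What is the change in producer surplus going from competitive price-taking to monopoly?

Under competition P = MC = 87, so Q = (156 − 87)/2 = 34.5.
PS = (87 − 87)·34.5 = 0.
A monopolist chooses Q where MR = MC. MR = 156 − 4Q; setting this equal to 87 gives Q = 17.25 and P = 121.5.
PS = (121.5 − 87)·17.25 = 595.125.
Change in producer surplus: 595.125 − 0 = 595.125.

PS rises by 595.125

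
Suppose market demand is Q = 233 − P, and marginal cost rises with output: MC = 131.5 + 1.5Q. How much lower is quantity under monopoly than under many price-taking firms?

Q falls by 11.6

Inverting demand: P = 233 − Q.
Competitive equilibrium sets price equal to marginal cost: 233 − Q = 131.5 + 1.5Q, so Q = 40.6 and P = 192.4.
A monopolist chooses Q where MR = MC. MR = 233 − 2Q; setting this equal to 131.5 + 1.5Q gives Q = 29 and P = 204.
Change in quantity: 29 − 40.6 = −11.6.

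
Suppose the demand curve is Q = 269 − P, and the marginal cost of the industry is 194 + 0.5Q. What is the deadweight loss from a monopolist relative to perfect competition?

DWL = 300

Inverting demand: P = 269 − Q.
Competitive equilibrium sets price equal to marginal cost: 269 − Q = 194 + 0.5Q, so Q = 50 and P = 219.
The monopolist equates marginal revenue to marginal cost: 269 − 2Q = 194 + 0.5Q, so Q = 30. From demand, P = 239.
CS = ½·(269 − 219)·50 = 1250; PS = (219·50 − 194·50 − ½·0.5·50²) = 625; TS = 1875.
CS = ½·(269 − 239)·30 = 450; PS = (239·30 − 194·30 − ½·0.5·30²) = 1125; TS = 1575.
DWL = 1875 − 1575 = 300.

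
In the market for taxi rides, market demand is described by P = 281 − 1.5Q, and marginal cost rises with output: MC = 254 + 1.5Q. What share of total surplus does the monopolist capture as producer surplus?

PS/TS = 0.75

A monopolist chooses Q where MR = MC. MR = 281 − 3Q; setting this equal to 254 + 1.5Q gives Q = 6 and P = 272.
CS = ½·(281 − 272)·6 = 27.
PS = P·Q − VC(Q) = 272·6 − (254·6 + ½·1.5·6²) = 81.
Share captured = PS/TS = 81/108 = 0.75.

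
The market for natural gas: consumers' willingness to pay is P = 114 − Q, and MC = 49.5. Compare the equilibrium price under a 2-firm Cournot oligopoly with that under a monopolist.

Cournot: P = 71; Monopoly: P = 81.75

In a 2-firm Cournot equilibrium, symmetry and the first-order condition give q = (114 − 49.5)/(3) = 21.5. So Q = 43 and P = 71.
A monopolist chooses Q where MR = MC. MR = 114 − 2Q; setting this equal to 49.5 gives Q = 32.25 and P = 81.75.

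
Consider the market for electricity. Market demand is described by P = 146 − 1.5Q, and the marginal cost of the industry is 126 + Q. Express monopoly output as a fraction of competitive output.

Q_m/Q_c = 0.625

The monopolist equates marginal revenue to marginal cost: 146 − 3Q = 126 + Q, so Q = 5. From demand, P = 138.5.
Under competition P = MC: 146 − 1.5Q = 126 + Q ⇒ Q = 8, P = 134.
Ratio Q_m/Q_c = 5/8 = 0.625.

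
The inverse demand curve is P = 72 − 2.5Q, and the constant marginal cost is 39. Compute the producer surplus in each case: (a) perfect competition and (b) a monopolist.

Competitive firms price at marginal cost: P = 39, giving Q = 13.2.
PS = (39 − 39)·13.2 = 0.
A monopolist chooses Q where MR = MC. MR = 72 − 5Q; setting this equal to 39 gives Q = 6.6 and P = 55.5.
PS = (55.5 − 39)·6.6 = 108.9.

Competition: PS = 0; Monopoly: PS = 108.9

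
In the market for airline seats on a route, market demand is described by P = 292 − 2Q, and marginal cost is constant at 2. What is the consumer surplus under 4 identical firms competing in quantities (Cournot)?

With 4 symmetric Cournot firms, each firm's FOC gives 292 − 10q = 2, so q = 29, Q = 4·29 = 116, and P = 60.
CS = ½·(292 − 60)·116 = 13456.

CS = 13456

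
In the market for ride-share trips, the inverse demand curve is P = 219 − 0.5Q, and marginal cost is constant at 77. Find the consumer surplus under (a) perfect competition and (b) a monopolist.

Competitive firms price at marginal cost: P = 77, giving Q = 284.
CS = ½·(219 − 77)·284 = 20164.
The monopolist equates marginal revenue to marginal cost: 219 − Q = 77, so Q = 142. From demand, P = 148.
CS = ½·(219 − 148)·142 = 5041.

Competition: CS = 20164; Monopoly: CS = 5041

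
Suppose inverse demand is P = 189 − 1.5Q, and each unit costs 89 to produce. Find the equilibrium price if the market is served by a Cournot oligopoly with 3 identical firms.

P = 114

With 3 symmetric Cournot firms, each firm's FOC gives 189 − 6q = 89, so q = 50/3, Q = 3·50/3 = 50, and P = 114.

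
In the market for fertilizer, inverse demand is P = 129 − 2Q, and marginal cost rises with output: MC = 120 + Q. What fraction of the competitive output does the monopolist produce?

A monopolist chooses Q where MR = MC. MR = 129 − 4Q; setting this equal to 120 + Q gives Q = 1.8 and P = 125.4.
Competitive equilibrium sets price equal to marginal cost: 129 − 2Q = 120 + Q, so Q = 3 and P = 123.
Ratio Q_m/Q_c = 1.8/3 = 0.6.

Q_m/Q_c = 0.6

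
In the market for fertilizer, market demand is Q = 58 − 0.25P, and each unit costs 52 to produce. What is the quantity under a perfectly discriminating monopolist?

Q = 45

Inverting demand: P = 232 − 4Q.
Under first-degree price discrimination the firm charges each unit its demand price and produces up to where P = MC, i.e. Q = 45. Consumer surplus is zero; producer surplus equals total surplus.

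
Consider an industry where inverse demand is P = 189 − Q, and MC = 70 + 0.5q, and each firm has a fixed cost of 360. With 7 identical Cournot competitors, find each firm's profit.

π_i = −115

Cournot with 7 identical firms: the symmetric best-response condition is 189 − 8q = 70 + 0.5q. Each firm produces q = 14, total output Q = 98, price P = 91.
Each firm's profit = 91·14 − (70·14 + ½·0.5·14²) − 360 = −115.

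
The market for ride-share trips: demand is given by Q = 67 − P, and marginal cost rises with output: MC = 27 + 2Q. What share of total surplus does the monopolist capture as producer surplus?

Inverting demand: P = 67 − Q.
The monopolist equates marginal revenue to marginal cost: 67 − 2Q = 27 + 2Q, so Q = 10. From demand, P = 57.
CS = ½·(67 − 57)·10 = 50.
PS = P·Q − VC(Q) = 57·10 − (27·10 + ½·2·10²) = 200.
Share captured = PS/TS = 200/250 = 0.8.

PS/TS = 0.8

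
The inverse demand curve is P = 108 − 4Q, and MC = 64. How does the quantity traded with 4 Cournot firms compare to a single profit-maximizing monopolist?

Cournot with 4 identical firms: the symmetric best-response condition is 108 − 20q = 64. Each firm produces q = 2.2, total output Q = 8.8, price P = 72.8.
Monopoly sets MR = MC: 108 − 8Q = 64 ⇒ Q = 5.5, P = 108 − 4·5.5 = 86.

Cournot: Q = 8.8; Monopoly: Q = 5.5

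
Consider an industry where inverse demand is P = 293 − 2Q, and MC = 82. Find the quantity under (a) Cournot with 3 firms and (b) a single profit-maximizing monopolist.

Cournot: Q = 79.125; Monopoly: Q = 52.75

In a 3-firm Cournot equilibrium, symmetry and the first-order condition give q = (293 − 82)/(8) = 26.375. So Q = 79.125 and P = 134.75.
The monopolist equates marginal revenue to marginal cost: 293 − 4Q = 82, so Q = 52.75. From demand, P = 187.5.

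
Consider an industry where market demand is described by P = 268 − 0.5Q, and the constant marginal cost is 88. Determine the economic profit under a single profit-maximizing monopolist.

The monopolist equates marginal revenue to marginal cost: 268 − Q = 88, so Q = 180. From demand, P = 178.
Profit = (178 − 88)·180 = 16200.

Profit = 16200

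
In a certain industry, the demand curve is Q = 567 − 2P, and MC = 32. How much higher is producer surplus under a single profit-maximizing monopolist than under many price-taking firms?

Inverting demand: P = 283.5 − 0.5Q.
Perfect competition: P = MC = 32, so 283.5 − 0.5Q = 32 and Q = 503.
PS = (32 − 32)·503 = 0.
The monopolist equates marginal revenue to marginal cost: 283.5 − Q = 32, so Q = 251.5. From demand, P = 157.75.
PS = (157.75 − 32)·251.5 = 31626.125.
Change in producer surplus: 31626.125 − 0 = 31626.125.

Producer surplus rises by 31626.125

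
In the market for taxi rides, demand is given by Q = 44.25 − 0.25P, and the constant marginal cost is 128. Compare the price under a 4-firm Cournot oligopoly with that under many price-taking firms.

Cournot: P = 137.8; Competition: P = 128

Inverting demand: P = 177 − 4Q.
Cournot with 4 identical firms: the symmetric best-response condition is 177 − 20q = 128. Each firm produces q = 2.45, total output Q = 9.8, price P = 137.8.
Under competition P = MC = 128, so Q = (177 − 128)/4 = 12.25.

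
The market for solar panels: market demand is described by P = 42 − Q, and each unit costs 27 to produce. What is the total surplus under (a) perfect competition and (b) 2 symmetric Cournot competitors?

Under competition P = MC = 27, so Q = (42 − 27)/1 = 15.
CS = ½·(42 − 27)·15 = 112.5; PS = (27 − 27)·15 = 0; TS = 112.5.
In a 2-firm Cournot equilibrium, symmetry and the first-order condition give q = (42 − 27)/(3) = 5. So Q = 10 and P = 32.
CS = ½·(42 − 32)·10 = 50; PS = (32 − 27)·10 = 50; TS = 100.

Competition: TS = 112.5; Cournot: TS = 100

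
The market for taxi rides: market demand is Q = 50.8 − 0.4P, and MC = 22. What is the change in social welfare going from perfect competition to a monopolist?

Social welfare falls by 551.25

Inverting demand: P = 127 − 2.5Q.
Competitive firms price at marginal cost: P = 22, giving Q = 42.
CS = ½·(127 − 22)·42 = 2205; PS = (22 − 22)·42 = 0; TS = 2205.
The monopolist equates marginal revenue to marginal cost: 127 − 5Q = 22, so Q = 21. From demand, P = 74.5.
CS = ½·(127 − 74.5)·21 = 551.25; PS = (74.5 − 22)·21 = 1102.5; TS = 1653.75.
Change in social welfare: 1653.75 − 2205 = −551.25.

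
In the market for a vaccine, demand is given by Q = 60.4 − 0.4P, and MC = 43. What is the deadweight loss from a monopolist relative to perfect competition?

Inverting demand: P = 151 − 2.5Q.
Perfect competition: P = MC = 43, so 151 − 2.5Q = 43 and Q = 43.2.
The monopolist equates marginal revenue to marginal cost: 151 − 5Q = 43, so Q = 21.6. From demand, P = 97.
DWL is the triangle between Q = 21.6 and Q = 43.2: ½·(43.2 − 21.6)·(97 − 43) = 583.2.

DWL = 583.2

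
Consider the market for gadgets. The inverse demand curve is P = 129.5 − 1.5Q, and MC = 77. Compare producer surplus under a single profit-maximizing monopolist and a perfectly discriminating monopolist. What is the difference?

Producer surplus rises by 459.375

A monopolist chooses Q where MR = MC. MR = 129.5 − 3Q; setting this equal to 77 gives Q = 17.5 and P = 103.25.
PS = (103.25 − 77)·17.5 = 459.375.
With perfect price discrimination, output is the efficient level Q = 35 (where demand meets MC), but every buyer pays their willingness to pay: CS = 0 and PS = total surplus.
PS = ½·(129.5 − 77)·35 = 918.75.
Change in producer surplus: 918.75 − 459.375 = 459.375.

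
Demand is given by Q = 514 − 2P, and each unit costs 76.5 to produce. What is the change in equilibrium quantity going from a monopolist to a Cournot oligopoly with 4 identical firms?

Inverting demand: P = 257 − 0.5Q.
Monopoly sets MR = MC: 257 − Q = 76.5 ⇒ Q = 180.5, P = 257 − 0.5·180.5 = 166.75.
Cournot with 4 identical firms: the symmetric best-response condition is 257 − 2.5q = 76.5. Each firm produces q = 72.2, total output Q = 288.8, price P = 112.6.
Change in equilibrium quantity: 288.8 − 180.5 = 108.3.

Equilibrium quantity rises by 108.3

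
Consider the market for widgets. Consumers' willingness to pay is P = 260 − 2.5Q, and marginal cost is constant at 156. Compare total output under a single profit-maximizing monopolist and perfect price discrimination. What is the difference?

Total output rises by 20.8

The monopolist equates marginal revenue to marginal cost: 260 − 5Q = 156, so Q = 20.8. From demand, P = 208.
A perfectly discriminating monopolist sells every unit with P(Q) ≥ MC(Q), so output equals the competitive quantity Q = 41.6. Each buyer pays their reservation price, so CS = 0 and the firm captures all surplus.
Change in total output: 41.6 − 20.8 = 20.8.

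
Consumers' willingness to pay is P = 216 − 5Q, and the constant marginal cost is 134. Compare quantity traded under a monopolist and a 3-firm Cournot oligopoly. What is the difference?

Quantity traded rises by 4.1

The monopolist equates marginal revenue to marginal cost: 216 − 10Q = 134, so Q = 8.2. From demand, P = 175.
With 3 symmetric Cournot firms, each firm's FOC gives 216 − 20q = 134, so q = 4.1, Q = 3·4.1 = 12.3, and P = 154.5.
Change in quantity traded: 12.3 − 8.2 = 4.1.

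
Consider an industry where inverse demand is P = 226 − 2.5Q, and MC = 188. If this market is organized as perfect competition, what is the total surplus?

TS = 288.8

Under competition P = MC = 188, so Q = (226 − 188)/2.5 = 15.2.
CS = ½·(226 − 188)·15.2 = 288.8; PS = (188 − 188)·15.2 = 0; TS = 288.8.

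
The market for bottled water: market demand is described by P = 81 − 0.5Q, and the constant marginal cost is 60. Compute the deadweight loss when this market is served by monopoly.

Competitive firms price at marginal cost: P = 60, giving Q = 42.
The monopolist equates marginal revenue to marginal cost: 81 − Q = 60, so Q = 21. From demand, P = 70.5.
DWL is the triangle between Q = 21 and Q = 42: ½·(42 − 21)·(70.5 − 60) = 110.25.

DWL = 110.25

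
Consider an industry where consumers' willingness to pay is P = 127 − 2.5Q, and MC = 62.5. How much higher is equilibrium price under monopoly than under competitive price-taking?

Under competition P = MC = 62.5, so Q = (127 − 62.5)/2.5 = 25.8.
The monopolist equates marginal revenue to marginal cost: 127 − 5Q = 62.5, so Q = 12.9. From demand, P = 94.75.
Change in equilibrium price: 94.75 − 62.5 = 32.25.

Equilibrium price rises by 32.25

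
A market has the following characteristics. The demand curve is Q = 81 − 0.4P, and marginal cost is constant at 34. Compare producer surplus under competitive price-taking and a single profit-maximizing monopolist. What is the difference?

PS rises by 2839.225

Inverting demand: P = 202.5 − 2.5Q.
Perfect competition: P = MC = 34, so 202.5 − 2.5Q = 34 and Q = 67.4.
PS = (34 − 34)·67.4 = 0.
A monopolist chooses Q where MR = MC. MR = 202.5 − 5Q; setting this equal to 34 gives Q = 33.7 and P = 118.25.
PS = (118.25 − 34)·33.7 = 2839.225.
Change in producer surplus: 2839.225 − 0 = 2839.225.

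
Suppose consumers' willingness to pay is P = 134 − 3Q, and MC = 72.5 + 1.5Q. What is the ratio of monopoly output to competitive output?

Q_m/Q_c = 0.6

Monopoly sets MR = MC: 134 − 6Q = 72.5 + 1.5Q ⇒ Q = 8.2, P = 134 − 3·8.2 = 109.4.
Under competition P = MC: 134 − 3Q = 72.5 + 1.5Q ⇒ Q = 41/3, P = 93.
Ratio Q_m/Q_c = 8.2/(41/3) = 0.6.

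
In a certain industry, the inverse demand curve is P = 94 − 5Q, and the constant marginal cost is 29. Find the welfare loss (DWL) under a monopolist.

Under competition P = MC = 29, so Q = (94 − 29)/5 = 13.
Monopoly sets MR = MC: 94 − 10Q = 29 ⇒ Q = 6.5, P = 94 − 5·6.5 = 61.5.
DWL is the triangle between Q = 6.5 and Q = 13: ½·(13 − 6.5)·(61.5 − 29) = 105.625.

DWL = 105.625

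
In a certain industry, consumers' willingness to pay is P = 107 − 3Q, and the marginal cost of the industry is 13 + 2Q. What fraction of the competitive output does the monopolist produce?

The monopolist equates marginal revenue to marginal cost: 107 − 6Q = 13 + 2Q, so Q = 11.75. From demand, P = 71.75.
Under competition P = MC: 107 − 3Q = 13 + 2Q ⇒ Q = 18.8, P = 50.6.
Ratio Q_m/Q_c = 11.75/18.8 = 0.625.

Q_m/Q_c = 0.625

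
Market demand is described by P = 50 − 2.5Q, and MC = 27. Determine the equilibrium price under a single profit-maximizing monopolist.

P = 38.5

A monopolist chooses Q where MR = MC. MR = 50 − 5Q; setting this equal to 27 gives Q = 4.6 and P = 38.5.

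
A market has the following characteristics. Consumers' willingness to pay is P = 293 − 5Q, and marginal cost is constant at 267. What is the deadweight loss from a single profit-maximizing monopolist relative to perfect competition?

DWL = 16.9

Under competition P = MC = 267, so Q = (293 − 267)/5 = 5.2.
A monopolist chooses Q where MR = MC. MR = 293 − 10Q; setting this equal to 267 gives Q = 2.6 and P = 280.
DWL is the triangle between Q = 2.6 and Q = 5.2: ½·(5.2 − 2.6)·(280 − 267) = 16.9.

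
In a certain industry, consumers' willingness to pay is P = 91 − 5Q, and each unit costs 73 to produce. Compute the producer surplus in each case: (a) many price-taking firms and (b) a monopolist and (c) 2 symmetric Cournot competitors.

Competitive firms price at marginal cost: P = 73, giving Q = 3.6.
PS = (73 − 73)·3.6 = 0.
The monopolist equates marginal revenue to marginal cost: 91 − 10Q = 73, so Q = 1.8. From demand, P = 82.
PS = (82 − 73)·1.8 = 16.2.
Cournot with 2 identical firms: the symmetric best-response condition is 91 − 15q = 73. Each firm produces q = 1.2, total output Q = 2.4, price P = 79.
PS = (79 − 73)·2.4 = 14.4.

Competition: PS = 0; Monopoly: PS = 16.2; Cournot: PS = 14.4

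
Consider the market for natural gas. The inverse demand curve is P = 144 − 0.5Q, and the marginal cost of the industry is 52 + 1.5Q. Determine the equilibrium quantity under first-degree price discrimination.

With perfect price discrimination, output is the efficient level Q = 46 (where demand meets MC), but every buyer pays their willingness to pay: CS = 0 and PS = total surplus.

Q = 46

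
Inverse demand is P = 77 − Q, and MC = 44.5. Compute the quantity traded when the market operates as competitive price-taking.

Q = 32.5

Under competition P = MC = 44.5, so Q = (77 − 44.5)/1 = 32.5.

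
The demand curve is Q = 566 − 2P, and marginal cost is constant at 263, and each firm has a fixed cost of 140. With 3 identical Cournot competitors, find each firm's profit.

π_i = −90

Inverting demand: P = 283 − 0.5Q.
With 3 symmetric Cournot firms, each firm's FOC gives 283 − 2q = 263, so q = 10, Q = 3·10 = 30, and P = 268.
Each firm's profit = (268 − 263)·10 − 140 = −90.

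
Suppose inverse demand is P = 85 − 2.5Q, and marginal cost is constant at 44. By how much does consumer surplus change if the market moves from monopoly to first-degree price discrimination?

Consumer surplus falls by 84.05

A monopolist chooses Q where MR = MC. MR = 85 − 5Q; setting this equal to 44 gives Q = 8.2 and P = 64.5.
CS = ½·(85 − 64.5)·8.2 = 84.05.
Under first-degree price discrimination the firm charges each unit its demand price and produces up to where P = MC, i.e. Q = 16.4. Consumer surplus is zero; producer surplus equals total surplus.
CS = 0.
Change in consumer surplus: 0 − 84.05 = −84.05.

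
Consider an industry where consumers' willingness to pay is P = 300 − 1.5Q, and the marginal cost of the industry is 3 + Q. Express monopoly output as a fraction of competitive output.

Monopoly sets MR = MC: 300 − 3Q = 3 + Q ⇒ Q = 74.25, P = 300 − 1.5·74.25 = 188.625.
Under competition P = MC: 300 − 1.5Q = 3 + Q ⇒ Q = 118.8, P = 121.8.
Ratio Q_m/Q_c = 74.25/118.8 = 0.625.

Q_m/Q_c = 0.625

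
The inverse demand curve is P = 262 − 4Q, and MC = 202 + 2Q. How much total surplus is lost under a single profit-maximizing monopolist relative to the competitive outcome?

Competitive equilibrium sets price equal to marginal cost: 262 − 4Q = 202 + 2Q, so Q = 10 and P = 222.
A monopolist chooses Q where MR = MC. MR = 262 − 8Q; setting this equal to 202 + 2Q gives Q = 6 and P = 238.
CS = ½·(262 − 222)·10 = 200; PS = (222·10 − 202·10 − ½·2·10²) = 100; TS = 300.
CS = ½·(262 − 238)·6 = 72; PS = (238·6 − 202·6 − ½·2·6²) = 180; TS = 252.
DWL = 300 − 252 = 48.

DWL = 48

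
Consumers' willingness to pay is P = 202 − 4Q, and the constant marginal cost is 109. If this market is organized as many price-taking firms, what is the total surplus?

Perfect competition: P = MC = 109, so 202 − 4Q = 109 and Q = 23.25.
CS = ½·(202 − 109)·23.25 = 1081.125; PS = (109 − 109)·23.25 = 0; TS = 1081.125.

TS = 1081.125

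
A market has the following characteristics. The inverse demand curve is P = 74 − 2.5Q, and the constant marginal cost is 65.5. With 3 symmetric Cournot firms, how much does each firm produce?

q_i = 0.85

Cournot with 3 identical firms: the symmetric best-response condition is 74 − 10q = 65.5. Each firm produces q = 0.85, total output Q = 2.55, price P = 67.625.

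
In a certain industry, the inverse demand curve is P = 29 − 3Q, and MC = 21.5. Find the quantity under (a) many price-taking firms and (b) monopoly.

Under competition P = MC = 21.5, so Q = (29 − 21.5)/3 = 2.5.
Monopoly sets MR = MC: 29 − 6Q = 21.5 ⇒ Q = 1.25, P = 29 − 3·1.25 = 25.25.

Competition: Q = 2.5; Monopoly: Q = 1.25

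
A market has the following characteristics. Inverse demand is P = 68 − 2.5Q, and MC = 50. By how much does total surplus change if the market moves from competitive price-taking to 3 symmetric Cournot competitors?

Perfect competition: P = MC = 50, so 68 − 2.5Q = 50 and Q = 7.2.
CS = ½·(68 − 50)·7.2 = 64.8; PS = (50 − 50)·7.2 = 0; TS = 64.8.
With 3 symmetric Cournot firms, each firm's FOC gives 68 − 10q = 50, so q = 1.8, Q = 3·1.8 = 5.4, and P = 54.5.
CS = ½·(68 − 54.5)·5.4 = 36.45; PS = (54.5 − 50)·5.4 = 24.3; TS = 60.75.
Change in total surplus: 60.75 − 64.8 = −4.05.

TS falls by 4.05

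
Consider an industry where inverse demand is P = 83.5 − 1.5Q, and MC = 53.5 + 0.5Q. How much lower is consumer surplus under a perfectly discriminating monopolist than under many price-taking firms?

Consumer surplus falls by 168.75

Competitive equilibrium sets price equal to marginal cost: 83.5 − 1.5Q = 53.5 + 0.5Q, so Q = 15 and P = 61.
CS = ½·(83.5 − 61)·15 = 168.75.
A perfectly discriminating monopolist sells every unit with P(Q) ≥ MC(Q), so output equals the competitive quantity Q = 15. Each buyer pays their reservation price, so CS = 0 and the firm captures all surplus.
CS = 0.
Change in consumer surplus: 0 − 168.75 = −168.75.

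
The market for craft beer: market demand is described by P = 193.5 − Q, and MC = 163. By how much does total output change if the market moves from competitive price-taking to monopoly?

Competitive firms price at marginal cost: P = 163, giving Q = 30.5.
The monopolist equates marginal revenue to marginal cost: 193.5 − 2Q = 163, so Q = 15.25. From demand, P = 178.25.
Change in total output: 15.25 − 30.5 = −15.25.

Q falls by 15.25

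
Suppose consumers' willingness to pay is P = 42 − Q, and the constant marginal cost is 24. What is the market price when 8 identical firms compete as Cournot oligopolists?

P = 26

With 8 symmetric Cournot firms, each firm's FOC gives 42 − 9q = 24, so q = 2, Q = 8·2 = 16, and P = 26.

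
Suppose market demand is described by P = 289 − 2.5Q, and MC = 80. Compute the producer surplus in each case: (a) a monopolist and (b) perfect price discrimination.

The monopolist equates marginal revenue to marginal cost: 289 − 5Q = 80, so Q = 41.8. From demand, P = 184.5.
PS = (184.5 − 80)·41.8 = 4368.1.
With perfect price discrimination, output is the efficient level Q = 83.6 (where demand meets MC), but every buyer pays their willingness to pay: CS = 0 and PS = total surplus.
PS = ½·(289 − 80)·83.6 = 8736.2.

Monopoly: PS = 4368.1; Perfect PD: PS = 8736.2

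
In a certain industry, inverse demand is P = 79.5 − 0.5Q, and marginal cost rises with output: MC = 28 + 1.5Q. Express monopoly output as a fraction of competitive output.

A monopolist chooses Q where MR = MC. MR = 79.5 − Q; setting this equal to 28 + 1.5Q gives Q = 20.6 and P = 69.2.
Under competition P = MC: 79.5 − 0.5Q = 28 + 1.5Q ⇒ Q = 25.75, P = 66.625.
Ratio Q_m/Q_c = 20.6/25.75 = 0.8.

Q_m/Q_c = 0.8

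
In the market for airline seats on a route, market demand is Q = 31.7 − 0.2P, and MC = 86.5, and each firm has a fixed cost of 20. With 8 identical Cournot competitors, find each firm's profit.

Inverting demand: P = 158.5 − 5Q.
Cournot with 8 identical firms: the symmetric best-response condition is 158.5 − 45q = 86.5. Each firm produces q = 1.6, total output Q = 12.8, price P = 94.5.
Each firm's profit = (94.5 − 86.5)·1.6 − 20 = −7.2.

π_i = −7.2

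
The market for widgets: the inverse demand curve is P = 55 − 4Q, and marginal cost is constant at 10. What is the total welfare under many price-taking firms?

TS = 253.125

Under competition P = MC = 10, so Q = (55 − 10)/4 = 11.25.
CS = ½·(55 − 10)·11.25 = 253.125; PS = (10 − 10)·11.25 = 0; TS = 253.125.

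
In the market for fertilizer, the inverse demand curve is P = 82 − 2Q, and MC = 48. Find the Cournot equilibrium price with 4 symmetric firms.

Cournot with 4 identical firms: the symmetric best-response condition is 82 − 10q = 48. Each firm produces q = 3.4, total output Q = 13.6, price P = 54.8.

P = 54.8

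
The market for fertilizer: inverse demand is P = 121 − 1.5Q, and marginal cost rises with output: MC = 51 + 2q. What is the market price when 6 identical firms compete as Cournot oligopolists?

P = 70.6

In a 6-firm Cournot equilibrium, symmetry and the first-order condition give q = (121 − 51)/(12.5) = 5.6. So Q = 33.6 and P = 70.6.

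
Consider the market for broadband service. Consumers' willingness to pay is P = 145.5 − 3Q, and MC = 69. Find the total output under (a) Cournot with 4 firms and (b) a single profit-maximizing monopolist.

With 4 symmetric Cournot firms, each firm's FOC gives 145.5 − 15q = 69, so q = 5.1, Q = 4·5.1 = 20.4, and P = 84.3.
A monopolist chooses Q where MR = MC. MR = 145.5 − 6Q; setting this equal to 69 gives Q = 12.75 and P = 107.25.

Cournot: Q = 20.4; Monopoly: Q = 12.75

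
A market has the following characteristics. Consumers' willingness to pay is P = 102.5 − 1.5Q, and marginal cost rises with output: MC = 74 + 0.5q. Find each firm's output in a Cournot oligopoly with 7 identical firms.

With 7 symmetric Cournot firms, each firm's FOC gives 102.5 − 12q = 74 + 0.5q, so q = 2.28, Q = 7·2.28 = 15.96, and P = 78.56.

q_i = 2.28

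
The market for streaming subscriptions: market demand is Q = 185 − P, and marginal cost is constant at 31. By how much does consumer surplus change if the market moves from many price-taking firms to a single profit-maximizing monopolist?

Inverting demand: P = 185 − Q.
Competitive firms price at marginal cost: P = 31, giving Q = 154.
CS = ½·(185 − 31)·154 = 11858.
Monopoly sets MR = MC: 185 − 2Q = 31 ⇒ Q = 77, P = 185 − 77 = 108.
CS = ½·(185 − 108)·77 = 2964.5.
Change in consumer surplus: 2964.5 − 11858 = −8893.5.

CS falls by 8893.5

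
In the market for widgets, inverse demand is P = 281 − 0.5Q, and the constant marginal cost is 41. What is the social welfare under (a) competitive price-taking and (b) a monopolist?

Under competition P = MC = 41, so Q = (281 − 41)/0.5 = 480.
CS = ½·(281 − 41)·480 = 57600; PS = (41 − 41)·480 = 0; TS = 57600.
A monopolist chooses Q where MR = MC. MR = 281 − Q; setting this equal to 41 gives Q = 240 and P = 161.
CS = ½·(281 − 161)·240 = 14400; PS = (161 − 41)·240 = 28800; TS = 43200.

Competition: TS = 57600; Monopoly: TS = 43200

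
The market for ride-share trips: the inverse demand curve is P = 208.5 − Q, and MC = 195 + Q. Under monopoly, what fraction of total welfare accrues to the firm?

PS/TS = 0.75

Monopoly sets MR = MC: 208.5 − 2Q = 195 + Q ⇒ Q = 4.5, P = 208.5 − 4.5 = 204.
CS = ½·(208.5 − 204)·4.5 = 10.125.
PS = P·Q − VC(Q) = 204·4.5 − (195·4.5 + ½·1·4.5²) = 30.375.
Share captured = PS/TS = 30.375/40.5 = 0.75.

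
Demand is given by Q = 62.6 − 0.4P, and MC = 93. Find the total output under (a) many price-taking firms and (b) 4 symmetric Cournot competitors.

Competition: Q = 25.4; Cournot: Q = 20.32

Inverting demand: P = 156.5 − 2.5Q.
Perfect competition: P = MC = 93, so 156.5 − 2.5Q = 93 and Q = 25.4.
In a 4-firm Cournot equilibrium, symmetry and the first-order condition give q = (156.5 − 93)/(12.5) = 5.08. So Q = 20.32 and P = 105.7.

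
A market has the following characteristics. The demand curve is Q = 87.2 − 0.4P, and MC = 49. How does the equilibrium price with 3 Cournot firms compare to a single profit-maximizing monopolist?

Inverting demand: P = 218 − 2.5Q.
Cournot with 3 identical firms: the symmetric best-response condition is 218 − 10q = 49. Each firm produces q = 16.9, total output Q = 50.7, price P = 91.25.
A monopolist chooses Q where MR = MC. MR = 218 − 5Q; setting this equal to 49 gives Q = 33.8 and P = 133.5.

Cournot: P = 91.25; Monopoly: P = 133.5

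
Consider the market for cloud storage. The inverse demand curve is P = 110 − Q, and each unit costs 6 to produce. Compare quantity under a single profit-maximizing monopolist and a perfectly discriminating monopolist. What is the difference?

The monopolist equates marginal revenue to marginal cost: 110 − 2Q = 6, so Q = 52. From demand, P = 58.
A perfectly discriminating monopolist sells every unit with P(Q) ≥ MC(Q), so output equals the competitive quantity Q = 104. Each buyer pays their reservation price, so CS = 0 and the firm captures all surplus.
Change in quantity: 104 − 52 = 52.

Quantity rises by 52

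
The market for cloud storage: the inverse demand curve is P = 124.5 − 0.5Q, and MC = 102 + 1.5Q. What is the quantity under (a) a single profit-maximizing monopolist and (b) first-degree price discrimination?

Monopoly: Q = 9; Perfect PD: Q = 11.25

A monopolist chooses Q where MR = MC. MR = 124.5 − Q; setting this equal to 102 + 1.5Q gives Q = 9 and P = 120.
Under first-degree price discrimination the firm charges each unit its demand price and produces up to where P = MC, i.e. Q = 11.25. Consumer surplus is zero; producer surplus equals total surplus.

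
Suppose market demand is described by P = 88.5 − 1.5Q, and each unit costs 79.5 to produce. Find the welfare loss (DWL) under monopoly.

DWL = 6.75

Perfect competition: P = MC = 79.5, so 88.5 − 1.5Q = 79.5 and Q = 6.
A monopolist chooses Q where MR = MC. MR = 88.5 − 3Q; setting this equal to 79.5 gives Q = 3 and P = 84.
DWL is the triangle between Q = 3 and Q = 6: ½·(6 − 3)·(84 − 79.5) = 6.75.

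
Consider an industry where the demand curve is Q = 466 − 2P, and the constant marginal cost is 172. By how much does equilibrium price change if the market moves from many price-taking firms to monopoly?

Inverting demand: P = 233 − 0.5Q.
Under competition P = MC = 172, so Q = (233 − 172)/0.5 = 122.
Monopoly sets MR = MC: 233 − Q = 172 ⇒ Q = 61, P = 233 − 0.5·61 = 202.5.
Change in equilibrium price: 202.5 − 172 = 30.5.

P rises by 30.5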